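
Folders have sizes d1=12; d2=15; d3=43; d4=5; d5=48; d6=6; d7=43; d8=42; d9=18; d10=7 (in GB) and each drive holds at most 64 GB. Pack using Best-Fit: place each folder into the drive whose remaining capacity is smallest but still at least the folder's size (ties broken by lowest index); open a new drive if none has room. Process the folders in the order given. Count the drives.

5

Put d1 (12 GB) in drive 1; 52 GB remain.
Put d2 (15 GB) in drive 1; 37 GB remain.
Put d3 (43 GB) in drive 2; 21 GB remain.
Put d4 (5 GB) in drive 2; 16 GB remain.
Put d5 (48 GB) in drive 3; 16 GB remain.
Put d6 (6 GB) in drive 2; 10 GB remain.
Put d7 (43 GB) in drive 4; 21 GB remain.
Put d8 (42 GB) in drive 5; 22 GB remain.
Put d9 (18 GB) in drive 4; 3 GB remain.
Put d10 (7 GB) in drive 2; 3 GB remain.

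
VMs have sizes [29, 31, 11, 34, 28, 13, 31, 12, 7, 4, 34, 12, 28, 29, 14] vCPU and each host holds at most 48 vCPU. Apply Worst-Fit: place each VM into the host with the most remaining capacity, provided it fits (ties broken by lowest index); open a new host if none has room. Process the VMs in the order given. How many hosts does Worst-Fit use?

8

Put 29 vCPU in host 1; 19 vCPU remain.
Put 31 vCPU in host 2; 17 vCPU remain.
Put 11 vCPU in host 1; 8 vCPU remain.
Put 34 vCPU in host 3; 14 vCPU remain.
Put 28 vCPU in host 4; 20 vCPU remain.
Put 13 vCPU in host 4; 7 vCPU remain.
Put 31 vCPU in host 5; 17 vCPU remain.
Put 12 vCPU in host 2; 5 vCPU remain.
Put 7 vCPU in host 5; 10 vCPU remain.
Put 4 vCPU in host 3; 10 vCPU remain.
Put 34 vCPU in host 6; 14 vCPU remain.
Put 12 vCPU in host 6; 2 vCPU remain.
Put 28 vCPU in host 7; 20 vCPU remain.
Put 29 vCPU in host 8; 19 vCPU remain.
Put 14 vCPU in host 7; 6 vCPU remain.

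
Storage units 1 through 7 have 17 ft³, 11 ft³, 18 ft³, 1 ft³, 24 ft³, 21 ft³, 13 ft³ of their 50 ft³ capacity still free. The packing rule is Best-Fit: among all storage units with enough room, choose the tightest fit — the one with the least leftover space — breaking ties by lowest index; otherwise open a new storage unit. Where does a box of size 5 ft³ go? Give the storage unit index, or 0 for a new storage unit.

Storage units with room: storage unit 1 (17 ft³), storage unit 2 (11 ft³), storage unit 3 (18 ft³), storage unit 5 (24 ft³), storage unit 6 (21 ft³), storage unit 7 (13 ft³).
Tightest fit is storage unit 2 with 11 ft³ free.

2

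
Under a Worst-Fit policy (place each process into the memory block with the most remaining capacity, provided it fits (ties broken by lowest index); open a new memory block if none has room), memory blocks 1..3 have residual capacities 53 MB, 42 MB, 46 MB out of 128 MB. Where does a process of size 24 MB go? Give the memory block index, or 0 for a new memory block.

1

Memory blocks with room: memory block 1 (53 MB), memory block 2 (42 MB), memory block 3 (46 MB).
Most room is memory block 1 with 53 MB free.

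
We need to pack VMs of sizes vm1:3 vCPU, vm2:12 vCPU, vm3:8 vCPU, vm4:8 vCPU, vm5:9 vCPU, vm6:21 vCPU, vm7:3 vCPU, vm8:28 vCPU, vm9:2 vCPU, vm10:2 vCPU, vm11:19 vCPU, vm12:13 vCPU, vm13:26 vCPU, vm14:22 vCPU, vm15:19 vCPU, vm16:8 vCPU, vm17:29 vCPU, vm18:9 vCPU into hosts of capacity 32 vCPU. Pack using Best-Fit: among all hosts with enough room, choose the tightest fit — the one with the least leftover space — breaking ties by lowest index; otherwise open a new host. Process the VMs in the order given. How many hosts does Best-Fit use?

8

host 1: place vm1 (3 vCPU), 29 vCPU left
host 1: place vm2 (12 vCPU), 17 vCPU left
host 1: place vm3 (8 vCPU), 9 vCPU left
host 1: place vm4 (8 vCPU), 1 vCPU left
host 2: place vm5 (9 vCPU), 23 vCPU left
host 2: place vm6 (21 vCPU), 2 vCPU left
host 3: place vm7 (3 vCPU), 29 vCPU left
host 3: place vm8 (28 vCPU), 1 vCPU left
host 2: place vm9 (2 vCPU), 0 vCPU left
host 4: place vm10 (2 vCPU), 30 vCPU left
host 4: place vm11 (19 vCPU), 11 vCPU left
host 5: place vm12 (13 vCPU), 19 vCPU left
host 6: place vm13 (26 vCPU), 6 vCPU left
host 7: place vm14 (22 vCPU), 10 vCPU left
host 5: place vm15 (19 vCPU), 0 vCPU left
host 7: place vm16 (8 vCPU), 2 vCPU left
host 8: place vm17 (29 vCPU), 3 vCPU left
host 4: place vm18 (9 vCPU), 2 vCPU left
Final hosts: [3,12,8,8] [9,21,2] [3,28] [2,19,9] [13,19] [26] [22,8] [29].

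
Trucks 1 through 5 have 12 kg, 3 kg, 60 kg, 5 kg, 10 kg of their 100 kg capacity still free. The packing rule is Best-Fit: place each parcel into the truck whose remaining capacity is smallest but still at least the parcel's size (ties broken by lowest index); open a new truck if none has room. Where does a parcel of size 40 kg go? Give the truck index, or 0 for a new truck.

Trucks with room: truck 3 (60 kg).
Tightest fit is truck 3 with 60 kg free.

3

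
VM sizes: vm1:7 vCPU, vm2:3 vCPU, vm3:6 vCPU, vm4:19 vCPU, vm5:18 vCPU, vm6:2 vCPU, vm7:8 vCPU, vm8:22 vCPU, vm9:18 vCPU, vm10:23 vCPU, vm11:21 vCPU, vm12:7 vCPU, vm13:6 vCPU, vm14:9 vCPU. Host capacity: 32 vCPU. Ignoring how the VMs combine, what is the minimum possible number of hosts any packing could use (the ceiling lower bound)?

6 hosts

Total size = 7 + 3 + 6 + 19 + 18 + 2 + 8 + 22 + 18 + 23 + 21 + 7 + 6 + 9 = 169 vCPU.
⌈169 / 32⌉ = 6.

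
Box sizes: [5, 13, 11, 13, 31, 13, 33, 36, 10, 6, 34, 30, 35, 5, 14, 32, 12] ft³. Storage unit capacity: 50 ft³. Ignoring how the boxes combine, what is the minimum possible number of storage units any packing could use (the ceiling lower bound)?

7

Total size = 5 + 13 + 11 + 13 + 31 + 13 + 33 + 36 + 10 + 6 + 34 + 30 + 35 + 5 + 14 + 32 + 12 = 333 ft³.
⌈333 / 50⌉ = 7.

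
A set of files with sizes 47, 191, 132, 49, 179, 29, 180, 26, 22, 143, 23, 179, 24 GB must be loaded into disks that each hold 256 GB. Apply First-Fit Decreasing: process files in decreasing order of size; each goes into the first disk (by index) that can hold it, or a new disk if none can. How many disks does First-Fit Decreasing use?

Sorted descending: 191, 180, 179, 179, 143, 132, 49, 47, 29, 26, 24, 23, 22.
Put 191 GB in disk 1; 65 GB remain.
Put 180 GB in disk 2; 76 GB remain.
Put 179 GB in disk 3; 77 GB remain.
Put 179 GB in disk 4; 77 GB remain.
Put 143 GB in disk 5; 113 GB remain.
Put 132 GB in disk 6; 124 GB remain.
Put 49 GB in disk 1; 16 GB remain.
Put 47 GB in disk 2; 29 GB remain.
Put 29 GB in disk 2; 0 GB remain.
Put 26 GB in disk 3; 51 GB remain.
Put 24 GB in disk 3; 27 GB remain.
Put 23 GB in disk 3; 4 GB remain.
Put 22 GB in disk 4; 55 GB remain.

6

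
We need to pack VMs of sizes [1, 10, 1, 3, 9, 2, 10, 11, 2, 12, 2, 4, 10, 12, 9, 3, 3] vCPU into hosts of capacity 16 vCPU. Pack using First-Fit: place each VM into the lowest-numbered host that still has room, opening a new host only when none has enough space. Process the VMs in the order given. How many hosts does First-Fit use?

host 1: place 1 vCPU, 15 vCPU left
host 1: place 10 vCPU, 5 vCPU left
host 1: place 1 vCPU, 4 vCPU left
host 1: place 3 vCPU, 1 vCPU left
host 2: place 9 vCPU, 7 vCPU left
host 2: place 2 vCPU, 5 vCPU left
host 3: place 10 vCPU, 6 vCPU left
host 4: place 11 vCPU, 5 vCPU left
host 2: place 2 vCPU, 3 vCPU left
host 5: place 12 vCPU, 4 vCPU left
host 2: place 2 vCPU, 1 vCPU left
host 3: place 4 vCPU, 2 vCPU left
host 6: place 10 vCPU, 6 vCPU left
host 7: place 12 vCPU, 4 vCPU left
host 8: place 9 vCPU, 7 vCPU left
host 4: place 3 vCPU, 2 vCPU left
host 5: place 3 vCPU, 1 vCPU left

8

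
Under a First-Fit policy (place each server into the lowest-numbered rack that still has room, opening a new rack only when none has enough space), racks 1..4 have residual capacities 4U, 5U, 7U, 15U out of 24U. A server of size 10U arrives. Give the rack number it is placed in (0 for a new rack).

Racks with room: rack 4 (15U).
The first with room is rack 4.

4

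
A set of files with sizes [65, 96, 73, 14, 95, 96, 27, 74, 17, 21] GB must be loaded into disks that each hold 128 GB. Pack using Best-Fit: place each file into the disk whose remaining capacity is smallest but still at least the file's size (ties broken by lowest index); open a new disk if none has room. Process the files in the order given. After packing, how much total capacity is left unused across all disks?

Put 65 GB in disk 1; 63 GB remain.
Put 96 GB in disk 2; 32 GB remain.
Put 73 GB in disk 3; 55 GB remain.
Put 14 GB in disk 2; 18 GB remain.
Put 95 GB in disk 4; 33 GB remain.
Put 96 GB in disk 5; 32 GB remain.
Put 27 GB in disk 5; 5 GB remain.
Put 74 GB in disk 6; 54 GB remain.
Put 17 GB in disk 2; 1 GB remain.
Put 21 GB in disk 4; 12 GB remain.
6 disks × 128 GB = 768 GB; used 578 GB; unused 190 GB.

190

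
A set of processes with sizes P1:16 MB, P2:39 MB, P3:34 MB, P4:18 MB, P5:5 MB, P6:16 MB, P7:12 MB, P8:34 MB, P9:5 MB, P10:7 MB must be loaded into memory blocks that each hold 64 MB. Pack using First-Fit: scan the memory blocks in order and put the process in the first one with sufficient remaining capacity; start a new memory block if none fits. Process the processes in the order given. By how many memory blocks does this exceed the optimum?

0

First-Fit: [16,39,5] [34,18,12] [16,34,5,7] → 3 memory blocks.
Total size 186 MB; any packing needs at least ⌈186/64⌉ = 3 memory blocks.
So 3 is already optimal.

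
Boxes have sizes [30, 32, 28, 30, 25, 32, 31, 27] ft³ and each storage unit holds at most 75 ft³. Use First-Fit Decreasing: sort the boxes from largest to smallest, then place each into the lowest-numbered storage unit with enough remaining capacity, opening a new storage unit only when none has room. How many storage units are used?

Sorted descending: 32, 32, 31, 30, 30, 28, 27, 25.
storage unit 1: place 32 ft³, 43 ft³ left
storage unit 1: place 32 ft³, 11 ft³ left
storage unit 2: place 31 ft³, 44 ft³ left
storage unit 2: place 30 ft³, 14 ft³ left
storage unit 3: place 30 ft³, 45 ft³ left
storage unit 3: place 28 ft³, 17 ft³ left
storage unit 4: place 27 ft³, 48 ft³ left
storage unit 4: place 25 ft³, 23 ft³ left

4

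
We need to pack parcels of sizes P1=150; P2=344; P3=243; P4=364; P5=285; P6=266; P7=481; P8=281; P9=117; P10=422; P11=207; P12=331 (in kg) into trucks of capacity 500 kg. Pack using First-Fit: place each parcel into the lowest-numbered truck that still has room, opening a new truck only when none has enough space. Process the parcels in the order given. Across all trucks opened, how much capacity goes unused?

1009

P1 (150 kg) → truck 1 (remaining 350 kg)
P2 (344 kg) → truck 1 (remaining 6 kg)
P3 (243 kg) → truck 2 (remaining 257 kg)
P4 (364 kg) → truck 3 (remaining 136 kg)
P5 (285 kg) → truck 4 (remaining 215 kg)
P6 (266 kg) → truck 5 (remaining 234 kg)
P7 (481 kg) → truck 6 (remaining 19 kg)
P8 (281 kg) → truck 7 (remaining 219 kg)
P9 (117 kg) → truck 2 (remaining 140 kg)
P10 (422 kg) → truck 8 (remaining 78 kg)
P11 (207 kg) → truck 4 (remaining 8 kg)
P12 (331 kg) → truck 9 (remaining 169 kg)
9 trucks × 500 kg = 4500 kg; used 3491 kg; unused 1009 kg.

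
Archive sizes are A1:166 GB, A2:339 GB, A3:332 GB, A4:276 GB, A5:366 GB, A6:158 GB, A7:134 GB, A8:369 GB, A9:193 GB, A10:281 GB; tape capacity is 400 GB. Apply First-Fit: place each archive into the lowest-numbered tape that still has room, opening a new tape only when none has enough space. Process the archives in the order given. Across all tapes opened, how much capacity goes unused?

586

Put A1 (166 GB) in tape 1; 234 GB remain.
Put A2 (339 GB) in tape 2; 61 GB remain.
Put A3 (332 GB) in tape 3; 68 GB remain.
Put A4 (276 GB) in tape 4; 124 GB remain.
Put A5 (366 GB) in tape 5; 34 GB remain.
Put A6 (158 GB) in tape 1; 76 GB remain.
Put A7 (134 GB) in tape 6; 266 GB remain.
Put A8 (369 GB) in tape 7; 31 GB remain.
Put A9 (193 GB) in tape 6; 73 GB remain.
Put A10 (281 GB) in tape 8; 119 GB remain.
8 tapes × 400 GB = 3200 GB; used 2614 GB; unused 586 GB.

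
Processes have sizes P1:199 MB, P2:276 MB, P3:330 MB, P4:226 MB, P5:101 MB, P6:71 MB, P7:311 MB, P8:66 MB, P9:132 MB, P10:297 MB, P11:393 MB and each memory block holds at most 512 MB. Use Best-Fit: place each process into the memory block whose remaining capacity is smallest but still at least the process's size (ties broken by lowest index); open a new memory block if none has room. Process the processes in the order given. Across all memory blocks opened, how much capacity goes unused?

670

memory block 1: place P1 (199 MB), 313 MB left
memory block 1: place P2 (276 MB), 37 MB left
memory block 2: place P3 (330 MB), 182 MB left
memory block 3: place P4 (226 MB), 286 MB left
memory block 2: place P5 (101 MB), 81 MB left
memory block 2: place P6 (71 MB), 10 MB left
memory block 4: place P7 (311 MB), 201 MB left
memory block 4: place P8 (66 MB), 135 MB left
memory block 4: place P9 (132 MB), 3 MB left
memory block 5: place P10 (297 MB), 215 MB left
memory block 6: place P11 (393 MB), 119 MB left
6 memory blocks × 512 MB = 3072 MB; used 2402 MB; unused 670 MB.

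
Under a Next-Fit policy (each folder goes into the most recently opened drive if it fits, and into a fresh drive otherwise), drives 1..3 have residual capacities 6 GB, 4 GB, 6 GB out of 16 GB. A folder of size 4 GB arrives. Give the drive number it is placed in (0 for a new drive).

3

Next-Fit only looks at drive 3, which has 6 GB free.
4 GB fits there.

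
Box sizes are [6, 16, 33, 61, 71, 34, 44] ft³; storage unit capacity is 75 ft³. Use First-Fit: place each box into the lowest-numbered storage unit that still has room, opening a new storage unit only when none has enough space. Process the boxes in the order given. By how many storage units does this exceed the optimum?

First-Fit: [6,16,33] [61] [71] [34] [44] → 5 storage units.
Total size 265 ft³; any packing needs at least ⌈265/75⌉ = 4 storage units.
An optimal packing achieves that bound: [71] [61,6] [44,16] [34,33] → 4 storage units.
Excess: 5 − 4 = 1.

1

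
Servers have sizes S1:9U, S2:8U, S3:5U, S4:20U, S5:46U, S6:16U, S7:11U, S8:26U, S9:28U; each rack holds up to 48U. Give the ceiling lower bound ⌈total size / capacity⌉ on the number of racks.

4

Total size = 9 + 8 + 5 + 20 + 46 + 16 + 11 + 26 + 28 = 169U.
⌈169 / 48⌉ = 4.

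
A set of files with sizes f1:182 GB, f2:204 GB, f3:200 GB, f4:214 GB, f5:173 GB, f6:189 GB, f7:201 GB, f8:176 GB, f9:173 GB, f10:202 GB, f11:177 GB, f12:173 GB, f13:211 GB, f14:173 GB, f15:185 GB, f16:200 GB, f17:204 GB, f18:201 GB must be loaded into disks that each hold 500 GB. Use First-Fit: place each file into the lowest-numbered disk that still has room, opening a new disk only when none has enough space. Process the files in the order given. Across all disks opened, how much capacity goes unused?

f1 (182 GB) → disk 1 (remaining 318 GB)
f2 (204 GB) → disk 1 (remaining 114 GB)
f3 (200 GB) → disk 2 (remaining 300 GB)
f4 (214 GB) → disk 2 (remaining 86 GB)
f5 (173 GB) → disk 3 (remaining 327 GB)
f6 (189 GB) → disk 3 (remaining 138 GB)
f7 (201 GB) → disk 4 (remaining 299 GB)
f8 (176 GB) → disk 4 (remaining 123 GB)
f9 (173 GB) → disk 5 (remaining 327 GB)
f10 (202 GB) → disk 5 (remaining 125 GB)
f11 (177 GB) → disk 6 (remaining 323 GB)
f12 (173 GB) → disk 6 (remaining 150 GB)
f13 (211 GB) → disk 7 (remaining 289 GB)
f14 (173 GB) → disk 7 (remaining 116 GB)
f15 (185 GB) → disk 8 (remaining 315 GB)
f16 (200 GB) → disk 8 (remaining 115 GB)
f17 (204 GB) → disk 9 (remaining 296 GB)
f18 (201 GB) → disk 9 (remaining 95 GB)
9 disks × 500 GB = 4500 GB; used 3438 GB; unused 1062 GB.

1062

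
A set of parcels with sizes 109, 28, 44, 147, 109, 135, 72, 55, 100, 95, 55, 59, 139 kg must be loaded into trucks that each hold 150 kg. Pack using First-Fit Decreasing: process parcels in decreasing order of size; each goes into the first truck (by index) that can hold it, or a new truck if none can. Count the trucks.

Sorted descending: 147, 139, 135, 109, 109, 100, 95, 72, 59, 55, 55, 44, 28.
truck 1: place 147 kg, 3 kg left
truck 2: place 139 kg, 11 kg left
truck 3: place 135 kg, 15 kg left
truck 4: place 109 kg, 41 kg left
truck 5: place 109 kg, 41 kg left
truck 6: place 100 kg, 50 kg left
truck 7: place 95 kg, 55 kg left
truck 8: place 72 kg, 78 kg left
truck 8: place 59 kg, 19 kg left
truck 7: place 55 kg, 0 kg left
truck 9: place 55 kg, 95 kg left
truck 6: place 44 kg, 6 kg left
truck 4: place 28 kg, 13 kg left

9 trucks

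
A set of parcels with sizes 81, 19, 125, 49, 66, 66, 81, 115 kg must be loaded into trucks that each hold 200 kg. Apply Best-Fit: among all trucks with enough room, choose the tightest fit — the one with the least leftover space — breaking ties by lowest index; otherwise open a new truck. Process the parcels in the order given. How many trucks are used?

truck 1: place 81 kg, 119 kg left
truck 1: place 19 kg, 100 kg left
truck 2: place 125 kg, 75 kg left
truck 2: place 49 kg, 26 kg left
truck 1: place 66 kg, 34 kg left
truck 3: place 66 kg, 134 kg left
truck 3: place 81 kg, 53 kg left
truck 4: place 115 kg, 85 kg left
Final trucks: [81,19,66] [125,49] [66,81] [115].

4 trucks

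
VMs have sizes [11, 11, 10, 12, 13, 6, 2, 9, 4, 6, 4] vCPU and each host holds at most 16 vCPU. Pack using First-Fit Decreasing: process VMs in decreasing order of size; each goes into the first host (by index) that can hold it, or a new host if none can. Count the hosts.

6

Sorted descending: 13, 12, 11, 11, 10, 9, 6, 6, 4, 4, 2.
host 1: place 13 vCPU, 3 vCPU left
host 2: place 12 vCPU, 4 vCPU left
host 3: place 11 vCPU, 5 vCPU left
host 4: place 11 vCPU, 5 vCPU left
host 5: place 10 vCPU, 6 vCPU left
host 6: place 9 vCPU, 7 vCPU left
host 5: place 6 vCPU, 0 vCPU left
host 6: place 6 vCPU, 1 vCPU left
host 2: place 4 vCPU, 0 vCPU left
host 3: place 4 vCPU, 1 vCPU left
host 1: place 2 vCPU, 1 vCPU left
Final hosts: [13,2] [12,4] [11,4] [11] [10,6] [9,6].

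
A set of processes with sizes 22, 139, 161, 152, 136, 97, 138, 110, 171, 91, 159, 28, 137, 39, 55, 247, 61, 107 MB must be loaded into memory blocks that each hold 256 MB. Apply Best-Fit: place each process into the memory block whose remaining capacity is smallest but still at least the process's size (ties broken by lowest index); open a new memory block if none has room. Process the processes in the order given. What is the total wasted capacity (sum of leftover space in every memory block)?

memory block 1: place 22 MB, 234 MB left
memory block 1: place 139 MB, 95 MB left
memory block 2: place 161 MB, 95 MB left
memory block 3: place 152 MB, 104 MB left
memory block 4: place 136 MB, 120 MB left
memory block 3: place 97 MB, 7 MB left
memory block 5: place 138 MB, 118 MB left
memory block 5: place 110 MB, 8 MB left
memory block 6: place 171 MB, 85 MB left
memory block 1: place 91 MB, 4 MB left
memory block 7: place 159 MB, 97 MB left
memory block 6: place 28 MB, 57 MB left
memory block 8: place 137 MB, 119 MB left
memory block 6: place 39 MB, 18 MB left
memory block 2: place 55 MB, 40 MB left
memory block 9: place 247 MB, 9 MB left
memory block 7: place 61 MB, 36 MB left
memory block 8: place 107 MB, 12 MB left
9 memory blocks × 256 MB = 2304 MB; used 2050 MB; unused 254 MB.

254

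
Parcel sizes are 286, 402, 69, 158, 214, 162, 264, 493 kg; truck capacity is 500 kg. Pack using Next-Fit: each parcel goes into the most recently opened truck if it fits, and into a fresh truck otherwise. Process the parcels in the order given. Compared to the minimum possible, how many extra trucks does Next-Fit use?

Next-Fit: [286] [402,69] [158,214] [162,264] [493] → 5 trucks.
Total size 2048 kg; any packing needs at least ⌈2048/500⌉ = 5 trucks.
So 5 is already optimal.

0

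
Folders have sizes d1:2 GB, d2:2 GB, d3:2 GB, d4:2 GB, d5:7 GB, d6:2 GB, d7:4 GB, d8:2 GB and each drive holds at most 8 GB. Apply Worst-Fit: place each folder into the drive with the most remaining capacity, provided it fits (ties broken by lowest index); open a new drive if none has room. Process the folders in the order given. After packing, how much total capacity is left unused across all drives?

1

Put d1 (2 GB) in drive 1; 6 GB remain.
Put d2 (2 GB) in drive 1; 4 GB remain.
Put d3 (2 GB) in drive 1; 2 GB remain.
Put d4 (2 GB) in drive 1; 0 GB remain.
Put d5 (7 GB) in drive 2; 1 GB remain.
Put d6 (2 GB) in drive 3; 6 GB remain.
Put d7 (4 GB) in drive 3; 2 GB remain.
Put d8 (2 GB) in drive 3; 0 GB remain.
3 drives × 8 GB = 24 GB; used 23 GB; unused 1 GB.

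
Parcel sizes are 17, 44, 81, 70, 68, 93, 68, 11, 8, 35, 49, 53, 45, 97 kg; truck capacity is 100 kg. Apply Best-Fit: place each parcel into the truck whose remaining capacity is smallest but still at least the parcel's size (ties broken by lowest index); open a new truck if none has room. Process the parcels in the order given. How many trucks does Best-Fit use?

truck 1: place 17 kg, 83 kg left
truck 1: place 44 kg, 39 kg left
truck 2: place 81 kg, 19 kg left
truck 3: place 70 kg, 30 kg left
truck 4: place 68 kg, 32 kg left
truck 5: place 93 kg, 7 kg left
truck 6: place 68 kg, 32 kg left
truck 2: place 11 kg, 8 kg left
truck 2: place 8 kg, 0 kg left
truck 1: place 35 kg, 4 kg left
truck 7: place 49 kg, 51 kg left
truck 8: place 53 kg, 47 kg left
truck 8: place 45 kg, 2 kg left
truck 9: place 97 kg, 3 kg left

9 trucks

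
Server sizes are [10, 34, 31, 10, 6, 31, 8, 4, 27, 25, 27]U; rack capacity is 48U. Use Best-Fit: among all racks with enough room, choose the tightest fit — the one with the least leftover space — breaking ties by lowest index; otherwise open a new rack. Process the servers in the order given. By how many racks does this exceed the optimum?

Best-Fit: [10,34,4] [31,10,6] [31,8] [27] [25] [27] → 6 racks.
6 servers exceed 24U (half the capacity), and no two of those can share a rack, so at least 6 racks are needed.
So 6 is already optimal.

0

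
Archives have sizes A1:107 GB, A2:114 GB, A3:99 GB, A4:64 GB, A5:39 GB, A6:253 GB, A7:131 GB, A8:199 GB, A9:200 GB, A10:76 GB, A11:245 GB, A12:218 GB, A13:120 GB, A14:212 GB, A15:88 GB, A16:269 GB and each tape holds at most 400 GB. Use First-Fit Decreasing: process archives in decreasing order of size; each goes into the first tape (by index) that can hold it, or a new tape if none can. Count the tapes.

7 tapes

Sorted descending: 269, 253, 245, 218, 212, 200, 199, 131, 120, 114, 107, 99, 88, 76, 64, 39.
269 GB → tape 1 (remaining 131 GB)
253 GB → tape 2 (remaining 147 GB)
245 GB → tape 3 (remaining 155 GB)
218 GB → tape 4 (remaining 182 GB)
212 GB → tape 5 (remaining 188 GB)
200 GB → tape 6 (remaining 200 GB)
199 GB → tape 6 (remaining 1 GB)
131 GB → tape 1 (remaining 0 GB)
120 GB → tape 2 (remaining 27 GB)
114 GB → tape 3 (remaining 41 GB)
107 GB → tape 4 (remaining 75 GB)
99 GB → tape 5 (remaining 89 GB)
88 GB → tape 5 (remaining 1 GB)
76 GB → tape 7 (remaining 324 GB)
64 GB → tape 4 (remaining 11 GB)
39 GB → tape 3 (remaining 2 GB)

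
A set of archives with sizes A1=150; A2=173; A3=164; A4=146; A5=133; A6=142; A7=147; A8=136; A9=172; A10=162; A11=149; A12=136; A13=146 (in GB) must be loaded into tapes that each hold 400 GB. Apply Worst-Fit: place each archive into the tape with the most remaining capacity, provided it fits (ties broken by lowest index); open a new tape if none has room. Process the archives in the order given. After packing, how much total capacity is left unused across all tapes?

844

A1 (150 GB) → tape 1 (remaining 250 GB)
A2 (173 GB) → tape 1 (remaining 77 GB)
A3 (164 GB) → tape 2 (remaining 236 GB)
A4 (146 GB) → tape 2 (remaining 90 GB)
A5 (133 GB) → tape 3 (remaining 267 GB)
A6 (142 GB) → tape 3 (remaining 125 GB)
A7 (147 GB) → tape 4 (remaining 253 GB)
A8 (136 GB) → tape 4 (remaining 117 GB)
A9 (172 GB) → tape 5 (remaining 228 GB)
A10 (162 GB) → tape 5 (remaining 66 GB)
A11 (149 GB) → tape 6 (remaining 251 GB)
A12 (136 GB) → tape 6 (remaining 115 GB)
A13 (146 GB) → tape 7 (remaining 254 GB)
7 tapes × 400 GB = 2800 GB; used 1956 GB; unused 844 GB.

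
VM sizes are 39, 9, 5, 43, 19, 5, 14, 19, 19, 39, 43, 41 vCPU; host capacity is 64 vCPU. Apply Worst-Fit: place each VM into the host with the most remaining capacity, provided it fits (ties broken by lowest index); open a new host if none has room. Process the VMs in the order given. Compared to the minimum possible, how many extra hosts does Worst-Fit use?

Worst-Fit: [39,9,5,5] [43,19] [14,19,19] [39] [43] [41] → 6 hosts.
Total size 295 vCPU; any packing needs at least ⌈295/64⌉ = 5 hosts.
An optimal packing achieves that bound: [43,19] [43,19] [41,19] [39,14,9] [39,5,5] → 5 hosts.
Excess: 6 − 5 = 1.

1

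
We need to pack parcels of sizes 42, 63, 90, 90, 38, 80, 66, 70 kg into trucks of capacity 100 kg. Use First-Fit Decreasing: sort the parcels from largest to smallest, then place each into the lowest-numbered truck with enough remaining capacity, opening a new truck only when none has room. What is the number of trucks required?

Sorted descending: 90, 90, 80, 70, 66, 63, 42, 38.
90 kg → truck 1 (remaining 10 kg)
90 kg → truck 2 (remaining 10 kg)
80 kg → truck 3 (remaining 20 kg)
70 kg → truck 4 (remaining 30 kg)
66 kg → truck 5 (remaining 34 kg)
63 kg → truck 6 (remaining 37 kg)
42 kg → truck 7 (remaining 58 kg)
38 kg → truck 7 (remaining 20 kg)

7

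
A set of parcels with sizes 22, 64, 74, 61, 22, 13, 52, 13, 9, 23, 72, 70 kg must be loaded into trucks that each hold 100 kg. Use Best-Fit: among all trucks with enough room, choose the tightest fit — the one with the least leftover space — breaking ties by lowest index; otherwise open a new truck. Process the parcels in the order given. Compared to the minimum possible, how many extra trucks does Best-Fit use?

Best-Fit: [22,64,13] [74,22] [61,13,9] [52,23] [72] [70] → 6 trucks.
6 parcels exceed 50 kg (half the capacity), and no two of those can share a truck, so at least 6 trucks are needed.
So 6 is already optimal.

0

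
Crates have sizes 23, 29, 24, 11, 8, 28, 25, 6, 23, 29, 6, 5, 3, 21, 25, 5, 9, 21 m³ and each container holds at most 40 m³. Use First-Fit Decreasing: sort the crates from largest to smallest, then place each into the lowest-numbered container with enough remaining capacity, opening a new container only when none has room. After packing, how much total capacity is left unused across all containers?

Sorted descending: 29, 29, 28, 25, 25, 24, 23, 23, 21, 21, 11, 9, 8, 6, 6, 5, 5, 3.
Put 29 m³ in container 1; 11 m³ remain.
Put 29 m³ in container 2; 11 m³ remain.
Put 28 m³ in container 3; 12 m³ remain.
Put 25 m³ in container 4; 15 m³ remain.
Put 25 m³ in container 5; 15 m³ remain.
Put 24 m³ in container 6; 16 m³ remain.
Put 23 m³ in container 7; 17 m³ remain.
Put 23 m³ in container 8; 17 m³ remain.
Put 21 m³ in container 9; 19 m³ remain.
Put 21 m³ in container 10; 19 m³ remain.
Put 11 m³ in container 1; 0 m³ remain.
Put 9 m³ in container 2; 2 m³ remain.
Put 8 m³ in container 3; 4 m³ remain.
Put 6 m³ in container 4; 9 m³ remain.
Put 6 m³ in container 4; 3 m³ remain.
Put 5 m³ in container 5; 10 m³ remain.
Put 5 m³ in container 5; 5 m³ remain.
Put 3 m³ in container 3; 1 m³ remain.
10 containers × 40 m³ = 400 m³; used 301 m³; unused 99 m³.

99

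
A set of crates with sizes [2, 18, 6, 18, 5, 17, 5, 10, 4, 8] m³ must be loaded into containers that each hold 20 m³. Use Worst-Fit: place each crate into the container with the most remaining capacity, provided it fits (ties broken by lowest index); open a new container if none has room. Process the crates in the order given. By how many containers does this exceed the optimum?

Worst-Fit: [2,18] [6,5,5] [18] [17] [10,4] [8] → 6 containers.
Total size 93 m³; any packing needs at least ⌈93/20⌉ = 5 containers.
An optimal packing achieves that bound: [18,2] [18] [17] [10,8] [6,5,5,4] → 5 containers.
Excess: 6 − 5 = 1.

1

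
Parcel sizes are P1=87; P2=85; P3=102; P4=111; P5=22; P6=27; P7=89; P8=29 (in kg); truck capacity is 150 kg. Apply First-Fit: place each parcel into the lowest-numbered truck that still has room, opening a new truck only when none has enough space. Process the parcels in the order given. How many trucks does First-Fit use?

5

truck 1: place P1 (87 kg), 63 kg left
truck 2: place P2 (85 kg), 65 kg left
truck 3: place P3 (102 kg), 48 kg left
truck 4: place P4 (111 kg), 39 kg left
truck 1: place P5 (22 kg), 41 kg left
truck 1: place P6 (27 kg), 14 kg left
truck 5: place P7 (89 kg), 61 kg left
truck 2: place P8 (29 kg), 36 kg left
Final trucks: [87,22,27] [85,29] [102] [111] [89].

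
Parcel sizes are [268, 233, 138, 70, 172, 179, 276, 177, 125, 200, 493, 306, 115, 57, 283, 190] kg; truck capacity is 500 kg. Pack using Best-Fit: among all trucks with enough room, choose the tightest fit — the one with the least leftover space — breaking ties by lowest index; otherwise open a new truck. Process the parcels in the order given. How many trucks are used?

7

truck 1: place 268 kg, 232 kg left
truck 2: place 233 kg, 267 kg left
truck 1: place 138 kg, 94 kg left
truck 1: place 70 kg, 24 kg left
truck 2: place 172 kg, 95 kg left
truck 3: place 179 kg, 321 kg left
truck 3: place 276 kg, 45 kg left
truck 4: place 177 kg, 323 kg left
truck 4: place 125 kg, 198 kg left
truck 5: place 200 kg, 300 kg left
truck 6: place 493 kg, 7 kg left
truck 7: place 306 kg, 194 kg left
truck 7: place 115 kg, 79 kg left
truck 7: place 57 kg, 22 kg left
truck 5: place 283 kg, 17 kg left
truck 4: place 190 kg, 8 kg left
Final trucks: [268,138,70] [233,172] [179,276] [177,125,190] [200,283] [493] [306,115,57].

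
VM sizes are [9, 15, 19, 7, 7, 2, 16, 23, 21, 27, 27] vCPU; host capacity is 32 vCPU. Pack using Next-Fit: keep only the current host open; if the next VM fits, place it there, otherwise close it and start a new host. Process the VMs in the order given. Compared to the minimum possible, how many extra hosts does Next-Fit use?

1

Next-Fit: [9,15] [19,7] [7,2,16] [23] [21] [27] [27] → 7 hosts.
Total size 173 vCPU; any packing needs at least ⌈173/32⌉ = 6 hosts.
An optimal packing achieves that bound: [27,2] [27] [23,9] [21,7] [19,7] [16,15] → 6 hosts.
Excess: 7 − 6 = 1.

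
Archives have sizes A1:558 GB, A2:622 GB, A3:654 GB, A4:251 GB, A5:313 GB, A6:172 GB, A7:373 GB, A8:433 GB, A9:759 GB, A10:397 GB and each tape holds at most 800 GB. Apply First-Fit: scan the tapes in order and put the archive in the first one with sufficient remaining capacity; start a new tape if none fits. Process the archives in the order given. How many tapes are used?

Put A1 (558 GB) in tape 1; 242 GB remain.
Put A2 (622 GB) in tape 2; 178 GB remain.
Put A3 (654 GB) in tape 3; 146 GB remain.
Put A4 (251 GB) in tape 4; 549 GB remain.
Put A5 (313 GB) in tape 4; 236 GB remain.
Put A6 (172 GB) in tape 1; 70 GB remain.
Put A7 (373 GB) in tape 5; 427 GB remain.
Put A8 (433 GB) in tape 6; 367 GB remain.
Put A9 (759 GB) in tape 7; 41 GB remain.
Put A10 (397 GB) in tape 5; 30 GB remain.
Final tapes: [558,172] [622] [654] [251,313] [373,397] [433] [759].

7 tapes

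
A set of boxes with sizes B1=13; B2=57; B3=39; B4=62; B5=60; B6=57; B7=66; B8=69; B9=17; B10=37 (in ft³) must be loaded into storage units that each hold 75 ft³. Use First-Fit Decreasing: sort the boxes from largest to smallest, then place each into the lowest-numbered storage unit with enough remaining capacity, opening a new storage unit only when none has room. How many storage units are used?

8 storage units

Sorted descending: 69, 66, 62, 60, 57, 57, 39, 37, 17, 13.
69 ft³ → storage unit 1 (remaining 6 ft³)
66 ft³ → storage unit 2 (remaining 9 ft³)
62 ft³ → storage unit 3 (remaining 13 ft³)
60 ft³ → storage unit 4 (remaining 15 ft³)
57 ft³ → storage unit 5 (remaining 18 ft³)
57 ft³ → storage unit 6 (remaining 18 ft³)
39 ft³ → storage unit 7 (remaining 36 ft³)
37 ft³ → storage unit 8 (remaining 38 ft³)
17 ft³ → storage unit 5 (remaining 1 ft³)
13 ft³ → storage unit 3 (remaining 0 ft³)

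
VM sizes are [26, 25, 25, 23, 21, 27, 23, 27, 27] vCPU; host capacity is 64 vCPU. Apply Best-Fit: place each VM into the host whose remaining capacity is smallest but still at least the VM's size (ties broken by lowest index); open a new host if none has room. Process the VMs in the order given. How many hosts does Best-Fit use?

Put 26 vCPU in host 1; 38 vCPU remain.
Put 25 vCPU in host 1; 13 vCPU remain.
Put 25 vCPU in host 2; 39 vCPU remain.
Put 23 vCPU in host 2; 16 vCPU remain.
Put 21 vCPU in host 3; 43 vCPU remain.
Put 27 vCPU in host 3; 16 vCPU remain.
Put 23 vCPU in host 4; 41 vCPU remain.
Put 27 vCPU in host 4; 14 vCPU remain.
Put 27 vCPU in host 5; 37 vCPU remain.

5 hosts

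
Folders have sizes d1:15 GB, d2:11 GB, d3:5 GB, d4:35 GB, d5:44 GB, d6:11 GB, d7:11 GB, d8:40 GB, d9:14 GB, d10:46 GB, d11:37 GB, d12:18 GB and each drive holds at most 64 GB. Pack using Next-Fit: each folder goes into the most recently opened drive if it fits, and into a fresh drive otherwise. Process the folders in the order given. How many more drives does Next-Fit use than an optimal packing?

1

Next-Fit: [15,11,5] [35] [44,11] [11,40] [14,46] [37,18] → 6 drives.
Total size 287 GB; any packing needs at least ⌈287/64⌉ = 5 drives.
An optimal packing achieves that bound: [46,18] [44,15,5] [40,14] [37,11,11] [35,11] → 5 drives.
Excess: 6 − 5 = 1.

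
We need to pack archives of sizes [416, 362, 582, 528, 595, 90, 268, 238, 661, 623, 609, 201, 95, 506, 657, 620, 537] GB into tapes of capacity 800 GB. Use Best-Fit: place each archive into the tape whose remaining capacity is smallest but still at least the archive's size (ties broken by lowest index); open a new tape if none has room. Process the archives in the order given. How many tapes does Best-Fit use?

Put 416 GB in tape 1; 384 GB remain.
Put 362 GB in tape 1; 22 GB remain.
Put 582 GB in tape 2; 218 GB remain.
Put 528 GB in tape 3; 272 GB remain.
Put 595 GB in tape 4; 205 GB remain.
Put 90 GB in tape 4; 115 GB remain.
Put 268 GB in tape 3; 4 GB remain.
Put 238 GB in tape 5; 562 GB remain.
Put 661 GB in tape 6; 139 GB remain.
Put 623 GB in tape 7; 177 GB remain.
Put 609 GB in tape 8; 191 GB remain.
Put 201 GB in tape 2; 17 GB remain.
Put 95 GB in tape 4; 20 GB remain.
Put 506 GB in tape 5; 56 GB remain.
Put 657 GB in tape 9; 143 GB remain.
Put 620 GB in tape 10; 180 GB remain.
Put 537 GB in tape 11; 263 GB remain.

11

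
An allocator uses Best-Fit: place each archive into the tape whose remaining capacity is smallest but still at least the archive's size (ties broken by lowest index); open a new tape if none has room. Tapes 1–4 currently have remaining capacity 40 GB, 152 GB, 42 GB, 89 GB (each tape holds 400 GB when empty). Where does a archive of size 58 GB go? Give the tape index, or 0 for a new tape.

4

Tapes with room: tape 2 (152 GB), tape 4 (89 GB).
Tightest fit is tape 4 with 89 GB free.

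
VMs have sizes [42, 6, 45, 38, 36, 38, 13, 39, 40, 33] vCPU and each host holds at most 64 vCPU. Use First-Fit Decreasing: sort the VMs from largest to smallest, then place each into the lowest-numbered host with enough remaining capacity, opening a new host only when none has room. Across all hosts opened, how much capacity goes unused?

182

Sorted descending: 45, 42, 40, 39, 38, 38, 36, 33, 13, 6.
host 1: place 45 vCPU, 19 vCPU left
host 2: place 42 vCPU, 22 vCPU left
host 3: place 40 vCPU, 24 vCPU left
host 4: place 39 vCPU, 25 vCPU left
host 5: place 38 vCPU, 26 vCPU left
host 6: place 38 vCPU, 26 vCPU left
host 7: place 36 vCPU, 28 vCPU left
host 8: place 33 vCPU, 31 vCPU left
host 1: place 13 vCPU, 6 vCPU left
host 1: place 6 vCPU, 0 vCPU left
8 hosts × 64 vCPU = 512 vCPU; used 330 vCPU; unused 182 vCPU.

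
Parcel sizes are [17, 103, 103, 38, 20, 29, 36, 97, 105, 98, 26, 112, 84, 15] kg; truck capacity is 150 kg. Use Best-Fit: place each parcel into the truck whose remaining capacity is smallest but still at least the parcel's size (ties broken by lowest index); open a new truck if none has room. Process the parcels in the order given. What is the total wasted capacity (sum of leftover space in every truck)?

truck 1: place 17 kg, 133 kg left
truck 1: place 103 kg, 30 kg left
truck 2: place 103 kg, 47 kg left
truck 2: place 38 kg, 9 kg left
truck 1: place 20 kg, 10 kg left
truck 3: place 29 kg, 121 kg left
truck 3: place 36 kg, 85 kg left
truck 4: place 97 kg, 53 kg left
truck 5: place 105 kg, 45 kg left
truck 6: place 98 kg, 52 kg left
truck 5: place 26 kg, 19 kg left
truck 7: place 112 kg, 38 kg left
truck 3: place 84 kg, 1 kg left
truck 5: place 15 kg, 4 kg left
7 trucks × 150 kg = 1050 kg; used 883 kg; unused 167 kg.

167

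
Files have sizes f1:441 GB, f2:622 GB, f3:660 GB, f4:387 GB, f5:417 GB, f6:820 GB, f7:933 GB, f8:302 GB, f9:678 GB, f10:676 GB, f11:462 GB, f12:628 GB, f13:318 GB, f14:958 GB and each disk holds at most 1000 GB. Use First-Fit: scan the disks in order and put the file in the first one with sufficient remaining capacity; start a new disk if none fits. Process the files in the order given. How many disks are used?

10

disk 1: place f1 (441 GB), 559 GB left
disk 2: place f2 (622 GB), 378 GB left
disk 3: place f3 (660 GB), 340 GB left
disk 1: place f4 (387 GB), 172 GB left
disk 4: place f5 (417 GB), 583 GB left
disk 5: place f6 (820 GB), 180 GB left
disk 6: place f7 (933 GB), 67 GB left
disk 2: place f8 (302 GB), 76 GB left
disk 7: place f9 (678 GB), 322 GB left
disk 8: place f10 (676 GB), 324 GB left
disk 4: place f11 (462 GB), 121 GB left
disk 9: place f12 (628 GB), 372 GB left
disk 3: place f13 (318 GB), 22 GB left
disk 10: place f14 (958 GB), 42 GB left
Final disks: [441,387] [622,302] [660,318] [417,462] [820] [933] [678] [676] [628] [958].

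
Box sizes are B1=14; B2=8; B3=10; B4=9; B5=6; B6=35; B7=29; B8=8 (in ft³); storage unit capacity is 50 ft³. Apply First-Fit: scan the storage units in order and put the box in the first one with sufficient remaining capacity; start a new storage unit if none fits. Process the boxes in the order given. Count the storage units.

3 storage units

Put B1 (14 ft³) in storage unit 1; 36 ft³ remain.
Put B2 (8 ft³) in storage unit 1; 28 ft³ remain.
Put B3 (10 ft³) in storage unit 1; 18 ft³ remain.
Put B4 (9 ft³) in storage unit 1; 9 ft³ remain.
Put B5 (6 ft³) in storage unit 1; 3 ft³ remain.
Put B6 (35 ft³) in storage unit 2; 15 ft³ remain.
Put B7 (29 ft³) in storage unit 3; 21 ft³ remain.
Put B8 (8 ft³) in storage unit 2; 7 ft³ remain.
Final storage units: [14,8,10,9,6] [35,8] [29].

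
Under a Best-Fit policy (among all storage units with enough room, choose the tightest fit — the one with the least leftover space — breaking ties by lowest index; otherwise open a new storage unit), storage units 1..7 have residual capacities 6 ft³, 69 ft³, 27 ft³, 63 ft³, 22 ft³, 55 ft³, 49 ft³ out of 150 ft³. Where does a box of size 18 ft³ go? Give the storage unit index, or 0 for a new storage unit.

Storage units with room: storage unit 2 (69 ft³), storage unit 3 (27 ft³), storage unit 4 (63 ft³), storage unit 5 (22 ft³), storage unit 6 (55 ft³), storage unit 7 (49 ft³).
Tightest fit is storage unit 5 with 22 ft³ free.

5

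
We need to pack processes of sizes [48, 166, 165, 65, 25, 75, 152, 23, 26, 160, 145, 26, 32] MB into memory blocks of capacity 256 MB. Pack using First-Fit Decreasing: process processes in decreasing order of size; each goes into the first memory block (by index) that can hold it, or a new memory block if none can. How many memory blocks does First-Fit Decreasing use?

Sorted descending: 166, 165, 160, 152, 145, 75, 65, 48, 32, 26, 26, 25, 23.
166 MB → memory block 1 (remaining 90 MB)
165 MB → memory block 2 (remaining 91 MB)
160 MB → memory block 3 (remaining 96 MB)
152 MB → memory block 4 (remaining 104 MB)
145 MB → memory block 5 (remaining 111 MB)
75 MB → memory block 1 (remaining 15 MB)
65 MB → memory block 2 (remaining 26 MB)
48 MB → memory block 3 (remaining 48 MB)
32 MB → memory block 3 (remaining 16 MB)
26 MB → memory block 2 (remaining 0 MB)
26 MB → memory block 4 (remaining 78 MB)
25 MB → memory block 4 (remaining 53 MB)
23 MB → memory block 4 (remaining 30 MB)
Final memory blocks: [166,75] [165,65,26] [160,48,32] [152,26,25,23] [145].

5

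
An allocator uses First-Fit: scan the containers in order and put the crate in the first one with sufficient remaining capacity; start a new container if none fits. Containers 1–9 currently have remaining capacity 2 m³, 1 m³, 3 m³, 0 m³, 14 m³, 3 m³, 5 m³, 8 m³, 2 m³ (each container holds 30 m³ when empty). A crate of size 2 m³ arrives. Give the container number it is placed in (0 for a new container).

1

Containers with room: container 1 (2 m³), container 3 (3 m³), container 5 (14 m³), container 6 (3 m³), container 7 (5 m³), container 8 (8 m³), container 9 (2 m³).
The first with room is container 1.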